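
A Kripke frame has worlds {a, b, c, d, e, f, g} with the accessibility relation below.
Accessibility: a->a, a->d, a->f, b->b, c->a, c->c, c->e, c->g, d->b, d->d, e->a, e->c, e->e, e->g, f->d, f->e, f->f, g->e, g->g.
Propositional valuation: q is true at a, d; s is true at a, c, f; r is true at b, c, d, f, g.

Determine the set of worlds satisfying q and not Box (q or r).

Let φ = q and not Box (q or r). Evaluate φ at each world:
  a (successors {a, d, f}): φ is false.
  b (successors {b}): φ is false.
  c (successors {a, c, e, g}): φ is false.
  d (successors {b, d}): φ is false.
  e (successors {a, c, e, g}): φ is false.
  f (successors {d, e, f}): φ is false.
  g (successors {e, g}): φ is false.
For instance, at f:
  At f: q is false, not Box (q or r) is true, so q and not Box (q or r) is false.
    At f: Box (q or r) is false, so not Box (q or r) is true.
      At f: Box (q or r) requires q or r at every successor {d, e, f}.
        q or r fails at e, so Box (q or r) is false at f.
Satisfying worlds: none.

none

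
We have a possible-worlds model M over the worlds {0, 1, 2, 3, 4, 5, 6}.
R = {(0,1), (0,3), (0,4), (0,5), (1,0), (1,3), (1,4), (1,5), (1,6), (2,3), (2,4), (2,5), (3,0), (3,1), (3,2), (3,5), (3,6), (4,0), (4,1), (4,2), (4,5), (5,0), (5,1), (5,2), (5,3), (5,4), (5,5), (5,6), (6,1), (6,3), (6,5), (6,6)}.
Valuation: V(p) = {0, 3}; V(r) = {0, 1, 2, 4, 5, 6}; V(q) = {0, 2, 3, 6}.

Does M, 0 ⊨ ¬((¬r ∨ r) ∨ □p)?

Recall that □ψ holds at a world iff ψ holds at every accessible world, and ◇ψ holds iff ψ holds at some accessible world.
At 0: (¬r ∨ r) ∨ □p is true, so ¬((¬r ∨ r) ∨ □p) is false.
  At 0: ¬r ∨ r is true, □p is false, so (¬r ∨ r) ∨ □p is true.
    At 0: □p requires p at every successor {1, 3, 4, 5}.
      p fails at 1, so □p is false at 0.

No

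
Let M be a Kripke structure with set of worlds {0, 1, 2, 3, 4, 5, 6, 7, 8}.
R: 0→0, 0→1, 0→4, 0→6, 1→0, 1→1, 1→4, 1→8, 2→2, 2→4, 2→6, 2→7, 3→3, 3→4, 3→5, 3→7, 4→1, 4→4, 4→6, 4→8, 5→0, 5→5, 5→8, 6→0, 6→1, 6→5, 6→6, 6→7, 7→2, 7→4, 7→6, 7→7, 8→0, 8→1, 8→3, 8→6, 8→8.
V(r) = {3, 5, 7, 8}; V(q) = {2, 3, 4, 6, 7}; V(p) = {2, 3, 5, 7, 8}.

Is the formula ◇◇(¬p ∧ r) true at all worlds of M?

Let φ = ◇◇(¬p ∧ r). Evaluate φ at each world:
  0 (successors {0, 1, 4, 6}): φ is false.
  1 (successors {0, 1, 4, 8}): φ is false.
  2 (successors {2, 4, 6, 7}): φ is false.
  3 (successors {3, 4, 5, 7}): φ is false.
  4 (successors {1, 4, 6, 8}): φ is false.
  5 (successors {0, 5, 8}): φ is false.
  6 (successors {0, 1, 5, 6, 7}): φ is false.
  7 (successors {2, 4, 6, 7}): φ is false.
  8 (successors {0, 1, 3, 6, 8}): φ is false.
Detail at 0 (counterexample):
  At 0: ◇◇(¬p ∧ r) requires ◇(¬p ∧ r) at some successor in {0, 1, 4, 6}.
    At 0: ◇(¬p ∧ r) is false.
    At 1: ◇(¬p ∧ r) is false.
    At 4: ◇(¬p ∧ r) is false.
    At 6: ◇(¬p ∧ r) is false.
  So ◇◇(¬p ∧ r) is false at 0.

No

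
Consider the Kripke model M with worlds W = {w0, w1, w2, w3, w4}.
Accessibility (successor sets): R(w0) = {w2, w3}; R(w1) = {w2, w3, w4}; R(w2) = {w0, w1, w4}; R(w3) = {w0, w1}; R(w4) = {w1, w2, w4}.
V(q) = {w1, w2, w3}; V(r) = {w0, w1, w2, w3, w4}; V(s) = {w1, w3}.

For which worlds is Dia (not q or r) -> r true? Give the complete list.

Let φ = Dia (not q or r) -> r. Evaluate φ at each world:
  w0 (successors {w2, w3}): φ is true.
  w1 (successors {w2, w3, w4}): φ is true.
  w2 (successors {w0, w1, w4}): φ is true.
  w3 (successors {w0, w1}): φ is true.
  w4 (successors {w1, w2, w4}): φ is true.
For instance, at w2:
  At w2: Dia (not q or r) is true, r is true, so Dia (not q or r) -> r is true.
    At w2: Dia (not q or r) requires not q or r at some successor in {w0, w1, w4}.
      not q or r holds at w0, so Dia (not q or r) is true at w2.
Satisfying worlds: {w0, w1, w2, w3, w4}

w0, w1, w2, w3, w4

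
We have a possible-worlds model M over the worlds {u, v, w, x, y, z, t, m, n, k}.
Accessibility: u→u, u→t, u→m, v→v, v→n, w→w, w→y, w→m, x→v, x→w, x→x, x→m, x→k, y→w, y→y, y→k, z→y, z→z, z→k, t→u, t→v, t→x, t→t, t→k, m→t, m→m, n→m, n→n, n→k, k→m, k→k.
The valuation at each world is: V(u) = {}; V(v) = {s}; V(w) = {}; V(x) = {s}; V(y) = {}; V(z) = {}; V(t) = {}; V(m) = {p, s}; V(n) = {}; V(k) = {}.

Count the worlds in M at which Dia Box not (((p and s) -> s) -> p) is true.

Let φ = Dia Box not (((p and s) -> s) -> p). Evaluate φ at each world:
  u (successors {u, t, m}): φ is true.
  v (successors {v, n}): φ is true.
  w (successors {w, y, m}): φ is true.
  x (successors {v, w, x, m, k}): φ is true.
  y (successors {w, y, k}): φ is true.
  z (successors {y, z, k}): φ is true.
  t (successors {u, v, x, t, k}): φ is true.
  m (successors {t, m}): φ is true.
  n (successors {m, n, k}): φ is false.
  k (successors {m, k}): φ is false.
For instance, at w:
  At w: Dia Box not (((p and s) -> s) -> p) requires Box not (((p and s) -> s) -> p) at some successor in {w, y, m}.
    Box not (((p and s) -> s) -> p) holds at y, so Dia Box not (((p and s) -> s) -> p) is true at w.
      At y: Box not (((p and s) -> s) -> p) requires not (((p and s) -> s) -> p) at every successor {w, y, k}.
        At w: not (((p and s) -> s) -> p) is true.
        At y: not (((p and s) -> s) -> p) is true.
        At k: not (((p and s) -> s) -> p) is true.
      So Box not (((p and s) -> s) -> p) is true at y.
Satisfying worlds: {u, v, w, x, y, z, t, m}

8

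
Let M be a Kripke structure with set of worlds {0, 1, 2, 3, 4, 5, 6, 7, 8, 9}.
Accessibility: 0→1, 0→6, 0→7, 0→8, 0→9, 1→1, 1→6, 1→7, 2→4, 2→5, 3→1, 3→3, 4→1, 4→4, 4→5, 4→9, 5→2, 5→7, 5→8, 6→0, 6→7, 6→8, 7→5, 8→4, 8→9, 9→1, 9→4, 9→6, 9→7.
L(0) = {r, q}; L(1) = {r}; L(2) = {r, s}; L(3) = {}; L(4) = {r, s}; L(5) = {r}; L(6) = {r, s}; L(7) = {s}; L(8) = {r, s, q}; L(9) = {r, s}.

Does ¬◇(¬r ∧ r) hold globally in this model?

Recall that ◇ψ holds at a world iff ψ holds at some accessible world.
Let φ = ¬◇(¬r ∧ r). Evaluate φ at each world:
  0 (successors {1, 6, 7, 8, 9}): φ is true.
  1 (successors {1, 6, 7}): φ is true.
  2 (successors {4, 5}): φ is true.
  3 (successors {1, 3}): φ is true.
  4 (successors {1, 4, 5, 9}): φ is true.
  5 (successors {2, 7, 8}): φ is true.
  6 (successors {0, 7, 8}): φ is true.
  7 (successors {5}): φ is true.
  8 (successors {4, 9}): φ is true.
  9 (successors {1, 4, 6, 7}): φ is true.
For instance, at 8:
  At 8: ◇(¬r ∧ r) is false, so ¬◇(¬r ∧ r) is true.
    At 8: ◇(¬r ∧ r) requires ¬r ∧ r at some successor in {4, 9}.
      At 4: ¬r ∧ r is false.
      At 9: ¬r ∧ r is false.
    So ◇(¬r ∧ r) is false at 8.

Yes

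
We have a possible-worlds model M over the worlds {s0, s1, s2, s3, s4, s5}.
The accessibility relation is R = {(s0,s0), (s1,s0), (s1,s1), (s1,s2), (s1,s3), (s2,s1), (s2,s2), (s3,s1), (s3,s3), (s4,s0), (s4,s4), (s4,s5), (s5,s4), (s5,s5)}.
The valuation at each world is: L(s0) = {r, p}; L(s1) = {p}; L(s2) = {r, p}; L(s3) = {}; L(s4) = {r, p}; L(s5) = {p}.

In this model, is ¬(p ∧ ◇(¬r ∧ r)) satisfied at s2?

At s2: p ∧ ◇(¬r ∧ r) is false, so ¬(p ∧ ◇(¬r ∧ r)) is true.
  At s2: p is true, ◇(¬r ∧ r) is false, so p ∧ ◇(¬r ∧ r) is false.
    At s2: ◇(¬r ∧ r) requires ¬r ∧ r at some successor in {s1, s2}.
      At s1: ¬r ∧ r is false.
      At s2: ¬r ∧ r is false.
    So ◇(¬r ∧ r) is false at s2.

Yes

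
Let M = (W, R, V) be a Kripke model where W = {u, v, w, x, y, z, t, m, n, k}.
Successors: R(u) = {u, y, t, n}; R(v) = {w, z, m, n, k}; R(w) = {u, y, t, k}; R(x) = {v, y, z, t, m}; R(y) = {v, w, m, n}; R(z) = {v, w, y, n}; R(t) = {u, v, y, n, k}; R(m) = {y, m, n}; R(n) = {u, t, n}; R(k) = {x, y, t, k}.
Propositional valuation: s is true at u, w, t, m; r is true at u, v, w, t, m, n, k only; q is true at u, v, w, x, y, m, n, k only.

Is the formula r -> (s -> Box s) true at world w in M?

Recall that Box ψ holds at a world iff ψ holds at every accessible world, and Dia ψ holds iff ψ holds at some accessible world.
At w: r is true, s -> Box s is false, so r -> (s -> Box s) is false.
  At w: s is true, Box s is false, so s -> Box s is false.
    At w: Box s requires s at every successor {u, y, t, k}.
      s fails at y, so Box s is false at w.

No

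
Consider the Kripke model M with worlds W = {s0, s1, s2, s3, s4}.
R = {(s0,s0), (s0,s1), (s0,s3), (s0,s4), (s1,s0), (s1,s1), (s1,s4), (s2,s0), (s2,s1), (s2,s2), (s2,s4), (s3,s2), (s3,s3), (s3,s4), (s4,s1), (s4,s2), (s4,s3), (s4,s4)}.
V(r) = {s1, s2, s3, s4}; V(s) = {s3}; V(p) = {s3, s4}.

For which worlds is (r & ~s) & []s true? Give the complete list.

none

Recall that []ψ holds at a world iff ψ holds at every accessible world, and <>ψ holds iff ψ holds at some accessible world.
Let φ = (r & ~s) & []s. Evaluate φ at each world:
  s0 (successors {s0, s1, s3, s4}): φ is false.
  s1 (successors {s0, s1, s4}): φ is false.
  s2 (successors {s0, s1, s2, s4}): φ is false.
  s3 (successors {s2, s3, s4}): φ is false.
  s4 (successors {s1, s2, s3, s4}): φ is false.
For instance, at s0:
  At s0: r & ~s is false, []s is false, so (r & ~s) & []s is false.
    At s0: []s requires s at every successor {s0, s1, s3, s4}.
      s fails at s0, so []s is false at s0.
Satisfying worlds: none.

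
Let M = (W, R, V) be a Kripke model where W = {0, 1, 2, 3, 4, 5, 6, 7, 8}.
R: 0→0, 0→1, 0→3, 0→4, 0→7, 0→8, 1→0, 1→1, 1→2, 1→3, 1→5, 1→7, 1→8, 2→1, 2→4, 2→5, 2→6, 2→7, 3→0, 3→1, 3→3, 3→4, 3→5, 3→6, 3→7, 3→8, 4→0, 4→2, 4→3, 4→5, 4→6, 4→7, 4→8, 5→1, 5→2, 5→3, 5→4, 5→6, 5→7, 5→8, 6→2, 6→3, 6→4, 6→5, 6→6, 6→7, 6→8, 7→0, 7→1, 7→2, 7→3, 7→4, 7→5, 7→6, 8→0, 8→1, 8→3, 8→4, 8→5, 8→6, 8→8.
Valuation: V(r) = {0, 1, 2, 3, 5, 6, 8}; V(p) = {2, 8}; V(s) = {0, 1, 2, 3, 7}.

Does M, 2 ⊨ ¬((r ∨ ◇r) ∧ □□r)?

At 2: (r ∨ ◇r) ∧ □□r is false, so ¬((r ∨ ◇r) ∧ □□r) is true.
  At 2: r ∨ ◇r is true, □□r is false, so (r ∨ ◇r) ∧ □□r is false.
    At 2: r is true, ◇r is true, so r ∨ ◇r is true.
      At 2: ◇r requires r at some successor in {1, 4, 5, 6, 7}.
        r holds at 1, so ◇r is true at 2.
    At 2: □□r requires □r at every successor {1, 4, 5, 6, 7}.
      □r fails at 1, so □□r is false at 2.

Yes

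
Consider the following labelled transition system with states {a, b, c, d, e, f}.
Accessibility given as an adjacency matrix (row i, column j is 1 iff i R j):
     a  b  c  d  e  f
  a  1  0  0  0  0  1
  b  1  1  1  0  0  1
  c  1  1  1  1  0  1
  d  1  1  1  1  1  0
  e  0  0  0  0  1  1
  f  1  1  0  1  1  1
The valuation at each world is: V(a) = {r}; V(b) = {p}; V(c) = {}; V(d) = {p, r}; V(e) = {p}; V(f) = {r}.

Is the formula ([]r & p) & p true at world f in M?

No

At f: []r & p is false, p is false, so ([]r & p) & p is false.
  At f: []r is false, p is false, so []r & p is false.
    At f: []r requires r at every successor {a, b, d, e, f}.
      r fails at b, so []r is false at f.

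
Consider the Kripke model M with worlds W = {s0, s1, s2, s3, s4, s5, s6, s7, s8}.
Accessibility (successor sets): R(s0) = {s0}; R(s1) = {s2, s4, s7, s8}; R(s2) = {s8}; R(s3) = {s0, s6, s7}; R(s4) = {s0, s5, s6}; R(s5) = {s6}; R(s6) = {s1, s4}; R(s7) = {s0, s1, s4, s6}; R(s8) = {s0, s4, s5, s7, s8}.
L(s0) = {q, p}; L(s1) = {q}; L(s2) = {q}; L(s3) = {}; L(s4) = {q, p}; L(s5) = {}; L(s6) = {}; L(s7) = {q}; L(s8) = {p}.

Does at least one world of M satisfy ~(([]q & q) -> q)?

Recall that []ψ holds at a world iff ψ holds at every accessible world, and <>ψ holds iff ψ holds at some accessible world.
Let φ = ~(([]q & q) -> q). Evaluate φ at each world:
  s0 (successors {s0}): φ is false.
  s1 (successors {s2, s4, s7, s8}): φ is false.
  s2 (successors {s8}): φ is false.
  s3 (successors {s0, s6, s7}): φ is false.
  s4 (successors {s0, s5, s6}): φ is false.
  s5 (successors {s6}): φ is false.
  s6 (successors {s1, s4}): φ is false.
  s7 (successors {s0, s1, s4, s6}): φ is false.
  s8 (successors {s0, s4, s5, s7, s8}): φ is false.
For instance, at s2:
  At s2: ([]q & q) -> q is true, so ~(([]q & q) -> q) is false.
    At s2: []q & q is false, q is true, so ([]q & q) -> q is true.
      At s2: []q is false, q is true, so []q & q is false.

No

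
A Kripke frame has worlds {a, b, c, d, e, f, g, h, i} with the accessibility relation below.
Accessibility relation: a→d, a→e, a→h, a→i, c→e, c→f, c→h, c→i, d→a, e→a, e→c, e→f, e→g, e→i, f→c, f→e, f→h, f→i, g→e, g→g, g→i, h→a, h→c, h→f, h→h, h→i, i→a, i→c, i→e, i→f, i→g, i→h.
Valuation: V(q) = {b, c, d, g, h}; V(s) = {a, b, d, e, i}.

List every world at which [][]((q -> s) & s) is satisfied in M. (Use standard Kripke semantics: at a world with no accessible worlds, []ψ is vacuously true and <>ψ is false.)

Let φ = [][]((q -> s) & s). Evaluate φ at each world:
  a (successors {d, e, h, i}): φ is false.
  b (successors ∅): φ is true.
  c (successors {e, f, h, i}): φ is false.
  d (successors {a}): φ is false.
  e (successors {a, c, f, g, i}): φ is false.
  f (successors {c, e, h, i}): φ is false.
  g (successors {e, g, i}): φ is false.
  h (successors {a, c, f, h, i}): φ is false.
  i (successors {a, c, e, f, g, h}): φ is false.
For instance, at a:
  At a: [][]((q -> s) & s) requires []((q -> s) & s) at every successor {d, e, h, i}.
    []((q -> s) & s) fails at e, so [][]((q -> s) & s) is false at a.
      At e: []((q -> s) & s) requires (q -> s) & s at every successor {a, c, f, g, i}.
        (q -> s) & s fails at c, so []((q -> s) & s) is false at e.
Satisfying worlds: {b}

b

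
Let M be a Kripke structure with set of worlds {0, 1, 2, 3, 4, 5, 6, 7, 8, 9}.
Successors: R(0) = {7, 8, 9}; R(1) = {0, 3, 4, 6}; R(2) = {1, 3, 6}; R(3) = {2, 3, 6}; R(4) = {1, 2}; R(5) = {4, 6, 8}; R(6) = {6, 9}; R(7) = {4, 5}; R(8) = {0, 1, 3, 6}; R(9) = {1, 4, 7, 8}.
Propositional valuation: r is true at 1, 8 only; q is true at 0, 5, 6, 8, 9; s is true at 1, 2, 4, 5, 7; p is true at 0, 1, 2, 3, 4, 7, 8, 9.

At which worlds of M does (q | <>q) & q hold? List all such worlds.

0, 5, 6, 8, 9

Let φ = (q | <>q) & q. Evaluate φ at each world:
  0 (successors {7, 8, 9}): φ is true.
  1 (successors {0, 3, 4, 6}): φ is false.
  2 (successors {1, 3, 6}): φ is false.
  3 (successors {2, 3, 6}): φ is false.
  4 (successors {1, 2}): φ is false.
  5 (successors {4, 6, 8}): φ is true.
  6 (successors {6, 9}): φ is true.
  7 (successors {4, 5}): φ is false.
  8 (successors {0, 1, 3, 6}): φ is true.
  9 (successors {1, 4, 7, 8}): φ is true.
For instance, at 1:
  At 1: q | <>q is true, q is false, so (q | <>q) & q is false.
    At 1: q is false, <>q is true, so q | <>q is true.
      At 1: <>q requires q at some successor in {0, 3, 4, 6}.
        q holds at 0, so <>q is true at 1.
Satisfying worlds: {0, 5, 6, 8, 9}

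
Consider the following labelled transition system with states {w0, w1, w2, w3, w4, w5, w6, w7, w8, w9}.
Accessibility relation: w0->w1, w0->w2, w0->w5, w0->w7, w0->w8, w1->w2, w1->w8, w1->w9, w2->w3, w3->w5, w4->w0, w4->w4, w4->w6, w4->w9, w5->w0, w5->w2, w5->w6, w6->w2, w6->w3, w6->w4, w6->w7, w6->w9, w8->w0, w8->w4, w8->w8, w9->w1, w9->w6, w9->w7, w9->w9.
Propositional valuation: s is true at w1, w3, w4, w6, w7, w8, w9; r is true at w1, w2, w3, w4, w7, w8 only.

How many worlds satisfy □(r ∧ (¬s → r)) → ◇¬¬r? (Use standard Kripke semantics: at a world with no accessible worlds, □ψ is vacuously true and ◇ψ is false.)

Recall that □ψ holds at a world iff ψ holds at every accessible world, and ◇ψ holds iff ψ holds at some accessible world.
Let φ = □(r ∧ (¬s → r)) → ◇¬¬r. Evaluate φ at each world:
  w0 (successors {w1, w2, w5, w7, w8}): φ is true.
  w1 (successors {w2, w8, w9}): φ is true.
  w2 (successors {w3}): φ is true.
  w3 (successors {w5}): φ is true.
  w4 (successors {w0, w4, w6, w9}): φ is true.
  w5 (successors {w0, w2, w6}): φ is true.
  w6 (successors {w2, w3, w4, w7, w9}): φ is true.
  w7 (successors ∅): φ is false.
  w8 (successors {w0, w4, w8}): φ is true.
  w9 (successors {w1, w6, w7, w9}): φ is true.
For instance, at w0:
  At w0: □(r ∧ (¬s → r)) is false, ◇¬¬r is true, so □(r ∧ (¬s → r)) → ◇¬¬r is true.
    At w0: □(r ∧ (¬s → r)) requires r ∧ (¬s → r) at every successor {w1, w2, w5, w7, w8}.
      r ∧ (¬s → r) fails at w5, so □(r ∧ (¬s → r)) is false at w0.
    At w0: ◇¬¬r requires ¬¬r at some successor in {w1, w2, w5, w7, w8}.
      ¬¬r holds at w1, so ◇¬¬r is true at w0.
Satisfying worlds: {w0, w1, w2, w3, w4, w5, w6, w8, w9}

9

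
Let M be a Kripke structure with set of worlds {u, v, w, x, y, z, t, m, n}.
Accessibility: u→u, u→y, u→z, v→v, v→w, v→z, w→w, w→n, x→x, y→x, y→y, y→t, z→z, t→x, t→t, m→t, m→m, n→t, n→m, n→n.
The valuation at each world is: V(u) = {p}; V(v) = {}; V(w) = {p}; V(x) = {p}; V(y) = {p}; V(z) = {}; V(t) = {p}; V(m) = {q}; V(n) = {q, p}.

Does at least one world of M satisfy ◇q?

Yes

Let φ = ◇q. Evaluate φ at each world:
  u (successors {u, y, z}): φ is false.
  v (successors {v, w, z}): φ is false.
  w (successors {w, n}): φ is true.
  x (successors {x}): φ is false.
  y (successors {x, y, t}): φ is false.
  z (successors {z}): φ is false.
  t (successors {x, t}): φ is false.
  m (successors {t, m}): φ is true.
  n (successors {t, m, n}): φ is true.
Detail at w (witness):
  At w: ◇q requires q at some successor in {w, n}.
    q holds at n, so ◇q is true at w.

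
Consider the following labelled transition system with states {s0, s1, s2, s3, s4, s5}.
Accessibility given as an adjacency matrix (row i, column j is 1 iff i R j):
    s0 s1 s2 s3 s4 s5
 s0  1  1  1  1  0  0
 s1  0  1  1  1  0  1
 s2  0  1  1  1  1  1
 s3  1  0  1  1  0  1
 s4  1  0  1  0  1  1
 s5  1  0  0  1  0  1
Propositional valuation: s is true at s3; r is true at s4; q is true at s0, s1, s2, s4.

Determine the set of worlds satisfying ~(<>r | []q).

Let φ = ~(<>r | []q). Evaluate φ at each world:
  s0 (successors {s0, s1, s2, s3}): φ is true.
  s1 (successors {s1, s2, s3, s5}): φ is true.
  s2 (successors {s1, s2, s3, s4, s5}): φ is false.
  s3 (successors {s0, s2, s3, s5}): φ is true.
  s4 (successors {s0, s2, s4, s5}): φ is false.
  s5 (successors {s0, s3, s5}): φ is true.
For instance, at s3:
  At s3: <>r | []q is false, so ~(<>r | []q) is true.
    At s3: <>r is false, []q is false, so <>r | []q is false.
      At s3: <>r requires r at some successor in {s0, s2, s3, s5}.
        At s0: r is false.
        At s2: r is false.
        At s3: r is false.
        At s5: r is false.
      So <>r is false at s3.
      At s3: []q requires q at every successor {s0, s2, s3, s5}.
        q fails at s3, so []q is false at s3.
Satisfying worlds: {s0, s1, s3, s5}

s0, s1, s3, s5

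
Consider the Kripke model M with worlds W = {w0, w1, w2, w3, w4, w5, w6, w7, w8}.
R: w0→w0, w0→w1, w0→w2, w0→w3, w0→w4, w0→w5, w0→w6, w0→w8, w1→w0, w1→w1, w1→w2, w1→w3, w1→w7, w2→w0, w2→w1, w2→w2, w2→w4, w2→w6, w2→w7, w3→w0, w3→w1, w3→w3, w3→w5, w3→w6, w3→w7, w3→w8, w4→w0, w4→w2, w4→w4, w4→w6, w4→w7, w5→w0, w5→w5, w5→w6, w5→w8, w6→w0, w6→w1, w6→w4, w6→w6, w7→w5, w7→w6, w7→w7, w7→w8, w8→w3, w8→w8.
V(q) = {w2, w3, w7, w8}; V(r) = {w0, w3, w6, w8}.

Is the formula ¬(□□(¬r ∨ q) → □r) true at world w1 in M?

No

Recall that □ψ holds at a world iff ψ holds at every accessible world, and ◇ψ holds iff ψ holds at some accessible world.
At w1: □□(¬r ∨ q) → □r is true, so ¬(□□(¬r ∨ q) → □r) is false.
  At w1: □□(¬r ∨ q) is false, □r is false, so □□(¬r ∨ q) → □r is true.
    At w1: □□(¬r ∨ q) requires □(¬r ∨ q) at every successor {w0, w1, w2, w3, w7}.
      □(¬r ∨ q) fails at w0, so □□(¬r ∨ q) is false at w1.
    At w1: □r requires r at every successor {w0, w1, w2, w3, w7}.
      r fails at w1, so □r is false at w1.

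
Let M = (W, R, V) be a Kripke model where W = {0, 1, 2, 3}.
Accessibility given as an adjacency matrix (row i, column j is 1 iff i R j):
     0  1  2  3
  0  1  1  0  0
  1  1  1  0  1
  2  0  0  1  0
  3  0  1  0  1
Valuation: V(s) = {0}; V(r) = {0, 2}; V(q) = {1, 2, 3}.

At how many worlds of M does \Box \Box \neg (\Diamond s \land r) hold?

Let φ = \Box \Box \neg (\Diamond s \land r). Evaluate φ at each world:
  0 (successors {0, 1}): φ is false.
  1 (successors {0, 1, 3}): φ is false.
  2 (successors {2}): φ is true.
  3 (successors {1, 3}): φ is false.
For instance, at 3:
  At 3: \Box \Box \neg (\Diamond s \land r) requires \Box \neg (\Diamond s \land r) at every successor {1, 3}.
    \Box \neg (\Diamond s \land r) fails at 1, so \Box \Box \neg (\Diamond s \land r) is false at 3.
      At 1: \Box \neg (\Diamond s \land r) requires \neg (\Diamond s \land r) at every successor {0, 1, 3}.
        \neg (\Diamond s \land r) fails at 0, so \Box \neg (\Diamond s \land r) is false at 1.
Satisfying worlds: {2}

1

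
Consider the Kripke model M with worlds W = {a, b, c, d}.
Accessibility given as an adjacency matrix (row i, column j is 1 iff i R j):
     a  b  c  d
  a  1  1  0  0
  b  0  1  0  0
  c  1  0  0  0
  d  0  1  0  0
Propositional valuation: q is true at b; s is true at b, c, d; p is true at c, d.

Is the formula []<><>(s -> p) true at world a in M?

No

Recall that []ψ holds at a world iff ψ holds at every accessible world, and <>ψ holds iff ψ holds at some accessible world.
At a: []<><>(s -> p) requires <><>(s -> p) at every successor {a, b}.
  <><>(s -> p) fails at b, so []<><>(s -> p) is false at a.
    At b: <><>(s -> p) requires <>(s -> p) at some successor in {b}.
      At b: <>(s -> p) is false.
    So <><>(s -> p) is false at b.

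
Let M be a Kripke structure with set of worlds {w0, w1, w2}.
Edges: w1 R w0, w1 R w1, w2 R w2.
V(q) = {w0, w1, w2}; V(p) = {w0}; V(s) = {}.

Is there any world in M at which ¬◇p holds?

Let φ = ¬◇p. Evaluate φ at each world:
  w0 (successors ∅): φ is true.
  w1 (successors {w0, w1}): φ is false.
  w2 (successors {w2}): φ is true.
Detail at w0 (witness):
  At w0: ◇p is false, so ¬◇p is true.
    At w0: no accessible worlds, so ◇p is false.

Yes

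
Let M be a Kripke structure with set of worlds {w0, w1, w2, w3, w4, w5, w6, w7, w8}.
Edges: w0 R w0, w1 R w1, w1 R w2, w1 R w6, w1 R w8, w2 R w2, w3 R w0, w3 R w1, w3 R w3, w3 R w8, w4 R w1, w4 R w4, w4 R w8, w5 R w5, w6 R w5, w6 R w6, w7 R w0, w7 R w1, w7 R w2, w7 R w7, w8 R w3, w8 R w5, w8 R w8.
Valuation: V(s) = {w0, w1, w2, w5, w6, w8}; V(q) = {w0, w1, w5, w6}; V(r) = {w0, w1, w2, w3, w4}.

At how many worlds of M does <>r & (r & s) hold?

Let φ = <>r & (r & s). Evaluate φ at each world:
  w0 (successors {w0}): φ is true.
  w1 (successors {w1, w2, w6, w8}): φ is true.
  w2 (successors {w2}): φ is true.
  w3 (successors {w0, w1, w3, w8}): φ is false.
  w4 (successors {w1, w4, w8}): φ is false.
  w5 (successors {w5}): φ is false.
  w6 (successors {w5, w6}): φ is false.
  w7 (successors {w0, w1, w2, w7}): φ is false.
  w8 (successors {w3, w5, w8}): φ is false.
For instance, at w4:
  At w4: <>r is true, r & s is false, so <>r & (r & s) is false.
    At w4: <>r requires r at some successor in {w1, w4, w8}.
      r holds at w1, so <>r is true at w4.
Satisfying worlds: {w0, w1, w2}

3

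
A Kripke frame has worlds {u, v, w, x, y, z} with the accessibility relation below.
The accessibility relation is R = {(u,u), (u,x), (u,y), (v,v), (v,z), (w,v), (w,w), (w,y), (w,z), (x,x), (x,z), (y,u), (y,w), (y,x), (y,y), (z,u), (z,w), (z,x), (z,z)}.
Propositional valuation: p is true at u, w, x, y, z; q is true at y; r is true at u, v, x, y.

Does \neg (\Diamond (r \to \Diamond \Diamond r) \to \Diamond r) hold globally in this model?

Let φ = \neg (\Diamond (r \to \Diamond \Diamond r) \to \Diamond r). Evaluate φ at each world:
  u (successors {u, x, y}): φ is false.
  v (successors {v, z}): φ is false.
  w (successors {v, w, y, z}): φ is false.
  x (successors {x, z}): φ is false.
  y (successors {u, w, x, y}): φ is false.
  z (successors {u, w, x, z}): φ is false.
Detail at u (counterexample):
  At u: \Diamond (r \to \Diamond \Diamond r) \to \Diamond r is true, so \neg (\Diamond (r \to \Diamond \Diamond r) \to \Diamond r) is false.
    At u: \Diamond (r \to \Diamond \Diamond r) is true, \Diamond r is true, so \Diamond (r \to \Diamond \Diamond r) \to \Diamond r is true.
      At u: \Diamond (r \to \Diamond \Diamond r) requires r \to \Diamond \Diamond r at some successor in {u, x, y}.
        r \to \Diamond \Diamond r holds at u, so \Diamond (r \to \Diamond \Diamond r) is true at u.
      At u: \Diamond r requires r at some successor in {u, x, y}.
        r holds at u, so \Diamond r is true at u.

No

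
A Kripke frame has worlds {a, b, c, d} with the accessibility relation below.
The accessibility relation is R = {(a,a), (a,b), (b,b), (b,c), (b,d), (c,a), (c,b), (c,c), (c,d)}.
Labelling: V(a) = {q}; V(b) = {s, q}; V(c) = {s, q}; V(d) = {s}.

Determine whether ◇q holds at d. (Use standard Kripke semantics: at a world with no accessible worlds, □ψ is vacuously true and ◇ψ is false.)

At d: no accessible worlds, so ◇q is false.

No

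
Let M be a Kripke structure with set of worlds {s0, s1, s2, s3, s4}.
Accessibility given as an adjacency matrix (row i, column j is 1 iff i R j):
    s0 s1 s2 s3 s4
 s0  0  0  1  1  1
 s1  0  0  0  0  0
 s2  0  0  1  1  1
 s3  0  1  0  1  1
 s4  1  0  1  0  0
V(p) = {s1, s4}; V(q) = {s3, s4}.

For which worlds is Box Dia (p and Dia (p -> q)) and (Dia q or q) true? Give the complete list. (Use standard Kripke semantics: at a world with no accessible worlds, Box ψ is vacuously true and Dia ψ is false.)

s4

Let φ = Box Dia (p and Dia (p -> q)) and (Dia q or q). Evaluate φ at each world:
  s0 (successors {s2, s3, s4}): φ is false.
  s1 (successors ∅): φ is false.
  s2 (successors {s2, s3, s4}): φ is false.
  s3 (successors {s1, s3, s4}): φ is false.
  s4 (successors {s0, s2}): φ is true.
For instance, at s3:
  At s3: Box Dia (p and Dia (p -> q)) is false, Dia q or q is true, so Box Dia (p and Dia (p -> q)) and (Dia q or q) is false.
    At s3: Box Dia (p and Dia (p -> q)) requires Dia (p and Dia (p -> q)) at every successor {s1, s3, s4}.
      Dia (p and Dia (p -> q)) fails at s1, so Box Dia (p and Dia (p -> q)) is false at s3.
    At s3: Dia q is true, q is true, so Dia q or q is true.
      At s3: Dia q requires q at some successor in {s1, s3, s4}.
        q holds at s3, so Dia q is true at s3.
Satisfying worlds: {s4}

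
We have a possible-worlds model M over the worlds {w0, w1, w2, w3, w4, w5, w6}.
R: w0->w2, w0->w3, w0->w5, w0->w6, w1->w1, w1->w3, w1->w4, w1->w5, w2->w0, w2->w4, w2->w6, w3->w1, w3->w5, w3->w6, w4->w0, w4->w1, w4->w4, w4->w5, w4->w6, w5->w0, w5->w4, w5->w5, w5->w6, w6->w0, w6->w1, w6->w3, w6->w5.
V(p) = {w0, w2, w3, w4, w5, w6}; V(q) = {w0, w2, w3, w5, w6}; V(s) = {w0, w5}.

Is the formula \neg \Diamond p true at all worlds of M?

No

Recall that \Diamond ψ holds at a world iff ψ holds at some accessible world.
Let φ = \neg \Diamond p. Evaluate φ at each world:
  w0 (successors {w2, w3, w5, w6}): φ is false.
  w1 (successors {w1, w3, w4, w5}): φ is false.
  w2 (successors {w0, w4, w6}): φ is false.
  w3 (successors {w1, w5, w6}): φ is false.
  w4 (successors {w0, w1, w4, w5, w6}): φ is false.
  w5 (successors {w0, w4, w5, w6}): φ is false.
  w6 (successors {w0, w1, w3, w5}): φ is false.
Detail at w0 (counterexample):
  At w0: \Diamond p is true, so \neg \Diamond p is false.
    At w0: \Diamond p requires p at some successor in {w2, w3, w5, w6}.
      p holds at w2, so \Diamond p is true at w0.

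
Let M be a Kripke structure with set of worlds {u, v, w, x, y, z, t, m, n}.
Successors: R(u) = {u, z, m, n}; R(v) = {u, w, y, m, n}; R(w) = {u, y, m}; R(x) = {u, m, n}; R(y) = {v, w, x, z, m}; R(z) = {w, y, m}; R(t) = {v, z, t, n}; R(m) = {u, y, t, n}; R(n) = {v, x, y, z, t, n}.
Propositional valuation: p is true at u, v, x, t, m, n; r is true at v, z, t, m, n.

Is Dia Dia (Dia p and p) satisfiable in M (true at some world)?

Yes

Let φ = Dia Dia (Dia p and p). Evaluate φ at each world:
  u (successors {u, z, m, n}): φ is true.
  v (successors {u, w, y, m, n}): φ is true.
  w (successors {u, y, m}): φ is true.
  x (successors {u, m, n}): φ is true.
  y (successors {v, w, x, z, m}): φ is true.
  z (successors {w, y, m}): φ is true.
  t (successors {v, z, t, n}): φ is true.
  m (successors {u, y, t, n}): φ is true.
  n (successors {v, x, y, z, t, n}): φ is true.
Detail at u (witness):
  At u: Dia Dia (Dia p and p) requires Dia (Dia p and p) at some successor in {u, z, m, n}.
    Dia (Dia p and p) holds at u, so Dia Dia (Dia p and p) is true at u.
      At u: Dia (Dia p and p) requires Dia p and p at some successor in {u, z, m, n}.
        Dia p and p holds at u, so Dia (Dia p and p) is true at u.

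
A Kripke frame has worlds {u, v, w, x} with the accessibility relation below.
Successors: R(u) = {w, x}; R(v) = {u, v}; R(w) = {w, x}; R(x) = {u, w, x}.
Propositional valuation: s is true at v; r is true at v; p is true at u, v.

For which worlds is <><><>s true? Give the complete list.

Let φ = <><><>s. Evaluate φ at each world:
  u (successors {w, x}): φ is false.
  v (successors {u, v}): φ is true.
  w (successors {w, x}): φ is false.
  x (successors {u, w, x}): φ is false.
For instance, at u:
  At u: <><><>s requires <><>s at some successor in {w, x}.
    At w: <><>s is false.
    At x: <><>s is false.
  So <><><>s is false at u.
Satisfying worlds: {v}

v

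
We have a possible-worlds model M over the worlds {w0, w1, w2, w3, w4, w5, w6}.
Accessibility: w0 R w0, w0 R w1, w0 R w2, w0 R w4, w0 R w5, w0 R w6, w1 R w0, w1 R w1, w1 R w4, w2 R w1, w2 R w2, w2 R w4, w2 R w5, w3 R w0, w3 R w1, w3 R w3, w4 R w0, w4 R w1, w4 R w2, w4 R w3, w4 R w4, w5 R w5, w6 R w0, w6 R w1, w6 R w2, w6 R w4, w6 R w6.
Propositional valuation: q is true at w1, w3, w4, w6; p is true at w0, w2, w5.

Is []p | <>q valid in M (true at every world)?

Recall that []ψ holds at a world iff ψ holds at every accessible world, and <>ψ holds iff ψ holds at some accessible world.
Let φ = []p | <>q. Evaluate φ at each world:
  w0 (successors {w0, w1, w2, w4, w5, w6}): φ is true.
  w1 (successors {w0, w1, w4}): φ is true.
  w2 (successors {w1, w2, w4, w5}): φ is true.
  w3 (successors {w0, w1, w3}): φ is true.
  w4 (successors {w0, w1, w2, w3, w4}): φ is true.
  w5 (successors {w5}): φ is true.
  w6 (successors {w0, w1, w2, w4, w6}): φ is true.
For instance, at w4:
  At w4: []p is false, <>q is true, so []p | <>q is true.
    At w4: []p requires p at every successor {w0, w1, w2, w3, w4}.
      p fails at w1, so []p is false at w4.
    At w4: <>q requires q at some successor in {w0, w1, w2, w3, w4}.
      q holds at w1, so <>q is true at w4.

Yes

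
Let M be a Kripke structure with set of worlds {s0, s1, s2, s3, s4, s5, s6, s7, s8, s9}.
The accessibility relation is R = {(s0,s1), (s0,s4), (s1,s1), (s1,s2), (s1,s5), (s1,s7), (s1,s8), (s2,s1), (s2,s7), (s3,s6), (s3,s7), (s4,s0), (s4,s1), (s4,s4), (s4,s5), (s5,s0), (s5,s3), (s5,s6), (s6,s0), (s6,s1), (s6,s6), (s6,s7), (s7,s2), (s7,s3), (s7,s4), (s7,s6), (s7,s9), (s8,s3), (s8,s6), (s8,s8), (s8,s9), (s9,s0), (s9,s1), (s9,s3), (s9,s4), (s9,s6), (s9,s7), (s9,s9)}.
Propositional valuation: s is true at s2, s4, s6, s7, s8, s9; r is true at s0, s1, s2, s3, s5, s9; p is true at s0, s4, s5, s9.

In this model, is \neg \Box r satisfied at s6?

Yes

At s6: \Box r is false, so \neg \Box r is true.
  At s6: \Box r requires r at every successor {s0, s1, s6, s7}.
    r fails at s6, so \Box r is false at s6.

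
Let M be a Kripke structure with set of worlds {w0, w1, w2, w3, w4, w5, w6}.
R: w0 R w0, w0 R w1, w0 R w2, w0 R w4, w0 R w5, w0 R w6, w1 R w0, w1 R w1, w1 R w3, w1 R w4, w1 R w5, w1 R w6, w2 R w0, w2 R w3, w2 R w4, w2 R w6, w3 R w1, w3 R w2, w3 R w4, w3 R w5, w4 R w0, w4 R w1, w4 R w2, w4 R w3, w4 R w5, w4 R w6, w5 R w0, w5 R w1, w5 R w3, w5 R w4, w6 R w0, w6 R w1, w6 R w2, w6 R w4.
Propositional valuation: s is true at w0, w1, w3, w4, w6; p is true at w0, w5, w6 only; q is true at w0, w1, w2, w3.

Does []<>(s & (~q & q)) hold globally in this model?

Let φ = []<>(s & (~q & q)). Evaluate φ at each world:
  w0 (successors {w0, w1, w2, w4, w5, w6}): φ is false.
  w1 (successors {w0, w1, w3, w4, w5, w6}): φ is false.
  w2 (successors {w0, w3, w4, w6}): φ is false.
  w3 (successors {w1, w2, w4, w5}): φ is false.
  w4 (successors {w0, w1, w2, w3, w5, w6}): φ is false.
  w5 (successors {w0, w1, w3, w4}): φ is false.
  w6 (successors {w0, w1, w2, w4}): φ is false.
Detail at w0 (counterexample):
  At w0: []<>(s & (~q & q)) requires <>(s & (~q & q)) at every successor {w0, w1, w2, w4, w5, w6}.
    <>(s & (~q & q)) fails at w0, so []<>(s & (~q & q)) is false at w0.
      At w0: <>(s & (~q & q)) requires s & (~q & q) at some successor in {w0, w1, w2, w4, w5, w6}.
        At w0: s & (~q & q) is false.
        At w1: s & (~q & q) is false.
        At w2: s & (~q & q) is false.
        At w4: s & (~q & q) is false.
        At w5: s & (~q & q) is false.
        At w6: s & (~q & q) is false.
      So <>(s & (~q & q)) is false at w0.

No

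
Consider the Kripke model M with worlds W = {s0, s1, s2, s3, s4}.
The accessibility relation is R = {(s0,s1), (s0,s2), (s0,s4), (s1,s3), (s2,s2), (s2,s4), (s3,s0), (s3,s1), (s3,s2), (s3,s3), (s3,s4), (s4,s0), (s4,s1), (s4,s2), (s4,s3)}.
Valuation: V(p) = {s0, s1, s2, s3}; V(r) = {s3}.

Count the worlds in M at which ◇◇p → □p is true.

2

Let φ = ◇◇p → □p. Evaluate φ at each world:
  s0 (successors {s1, s2, s4}): φ is false.
  s1 (successors {s3}): φ is true.
  s2 (successors {s2, s4}): φ is false.
  s3 (successors {s0, s1, s2, s3, s4}): φ is false.
  s4 (successors {s0, s1, s2, s3}): φ is true.
For instance, at s4:
  At s4: ◇◇p is true, □p is true, so ◇◇p → □p is true.
    At s4: ◇◇p requires ◇p at some successor in {s0, s1, s2, s3}.
      ◇p holds at s0, so ◇◇p is true at s4.
    At s4: □p requires p at every successor {s0, s1, s2, s3}.
      At s0: p is true.
      At s1: p is true.
      At s2: p is true.
      At s3: p is true.
    So □p is true at s4.
Satisfying worlds: {s1, s4}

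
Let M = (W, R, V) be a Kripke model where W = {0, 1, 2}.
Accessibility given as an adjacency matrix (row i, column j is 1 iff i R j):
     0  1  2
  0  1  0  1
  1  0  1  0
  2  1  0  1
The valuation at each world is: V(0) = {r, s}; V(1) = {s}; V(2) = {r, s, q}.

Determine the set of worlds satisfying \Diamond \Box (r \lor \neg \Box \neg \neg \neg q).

0, 2

Let φ = \Diamond \Box (r \lor \neg \Box \neg \neg \neg q). Evaluate φ at each world:
  0 (successors {0, 2}): φ is true.
  1 (successors {1}): φ is false.
  2 (successors {0, 2}): φ is true.
For instance, at 1:
  At 1: \Diamond \Box (r \lor \neg \Box \neg \neg \neg q) requires \Box (r \lor \neg \Box \neg \neg \neg q) at some successor in {1}.
    At 1: \Box (r \lor \neg \Box \neg \neg \neg q) is false.
  So \Diamond \Box (r \lor \neg \Box \neg \neg \neg q) is false at 1.
Satisfying worlds: {0, 2}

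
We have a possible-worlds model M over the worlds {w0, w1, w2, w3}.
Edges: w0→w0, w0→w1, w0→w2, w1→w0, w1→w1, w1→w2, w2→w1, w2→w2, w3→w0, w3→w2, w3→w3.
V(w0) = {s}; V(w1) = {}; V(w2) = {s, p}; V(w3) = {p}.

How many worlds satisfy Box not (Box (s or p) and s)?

Let φ = Box not (Box (s or p) and s). Evaluate φ at each world:
  w0 (successors {w0, w1, w2}): φ is true.
  w1 (successors {w0, w1, w2}): φ is true.
  w2 (successors {w1, w2}): φ is true.
  w3 (successors {w0, w2, w3}): φ is true.
For instance, at w3:
  At w3: Box not (Box (s or p) and s) requires not (Box (s or p) and s) at every successor {w0, w2, w3}.
      At w0: Box (s or p) and s is false, so not (Box (s or p) and s) is true.
      At w2: Box (s or p) and s is false, so not (Box (s or p) and s) is true.
      At w3: Box (s or p) and s is false, so not (Box (s or p) and s) is true.
  So Box not (Box (s or p) and s) is true at w3.
Satisfying worlds: {w0, w1, w2, w3}

4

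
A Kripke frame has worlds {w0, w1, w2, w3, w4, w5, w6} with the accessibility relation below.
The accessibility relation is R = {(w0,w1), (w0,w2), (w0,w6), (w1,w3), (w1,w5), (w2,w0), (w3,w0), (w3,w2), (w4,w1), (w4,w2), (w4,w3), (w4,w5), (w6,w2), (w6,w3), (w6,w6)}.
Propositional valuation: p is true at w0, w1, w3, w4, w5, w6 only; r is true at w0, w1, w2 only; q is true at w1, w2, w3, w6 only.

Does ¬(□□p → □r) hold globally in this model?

No

Let φ = ¬(□□p → □r). Evaluate φ at each world:
  w0 (successors {w1, w2, w6}): φ is false.
  w1 (successors {w3, w5}): φ is false.
  w2 (successors {w0}): φ is false.
  w3 (successors {w0, w2}): φ is false.
  w4 (successors {w1, w2, w3, w5}): φ is false.
  w5 (successors ∅): φ is false.
  w6 (successors {w2, w3, w6}): φ is false.
Detail at w0 (counterexample):
  At w0: □□p → □r is true, so ¬(□□p → □r) is false.
    At w0: □□p is false, □r is false, so □□p → □r is true.
      At w0: □□p requires □p at every successor {w1, w2, w6}.
        □p fails at w6, so □□p is false at w0.
      At w0: □r requires r at every successor {w1, w2, w6}.
        r fails at w6, so □r is false at w0.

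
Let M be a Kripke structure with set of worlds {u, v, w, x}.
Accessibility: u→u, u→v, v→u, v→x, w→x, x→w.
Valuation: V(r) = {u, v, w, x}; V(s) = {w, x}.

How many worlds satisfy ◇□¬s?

Recall that □ψ holds at a world iff ψ holds at every accessible world, and ◇ψ holds iff ψ holds at some accessible world.
Let φ = ◇□¬s. Evaluate φ at each world:
  u (successors {u, v}): φ is true.
  v (successors {u, x}): φ is true.
  w (successors {x}): φ is false.
  x (successors {w}): φ is false.
For instance, at x:
  At x: ◇□¬s requires □¬s at some successor in {w}.
    At w: □¬s is false.
  So ◇□¬s is false at x.
Satisfying worlds: {u, v}

2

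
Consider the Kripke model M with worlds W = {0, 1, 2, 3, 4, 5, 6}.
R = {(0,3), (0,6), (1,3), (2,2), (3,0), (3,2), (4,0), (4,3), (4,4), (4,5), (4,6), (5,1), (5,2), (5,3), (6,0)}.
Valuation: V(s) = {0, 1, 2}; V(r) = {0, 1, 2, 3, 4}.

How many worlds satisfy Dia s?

5

Let φ = Dia s. Evaluate φ at each world:
  0 (successors {3, 6}): φ is false.
  1 (successors {3}): φ is false.
  2 (successors {2}): φ is true.
  3 (successors {0, 2}): φ is true.
  4 (successors {0, 3, 4, 5, 6}): φ is true.
  5 (successors {1, 2, 3}): φ is true.
  6 (successors {0}): φ is true.
For instance, at 4:
  At 4: Dia s requires s at some successor in {0, 3, 4, 5, 6}.
    s holds at 0, so Dia s is true at 4.
Satisfying worlds: {2, 3, 4, 5, 6}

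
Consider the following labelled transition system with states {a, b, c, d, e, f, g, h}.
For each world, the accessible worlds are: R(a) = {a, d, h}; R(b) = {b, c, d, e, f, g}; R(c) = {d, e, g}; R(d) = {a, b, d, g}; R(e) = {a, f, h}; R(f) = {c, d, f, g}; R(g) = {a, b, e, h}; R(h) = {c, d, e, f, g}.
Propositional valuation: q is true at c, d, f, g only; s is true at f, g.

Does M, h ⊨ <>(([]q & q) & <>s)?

Yes

Recall that []ψ holds at a world iff ψ holds at every accessible world, and <>ψ holds iff ψ holds at some accessible world.
At h: <>(([]q & q) & <>s) requires ([]q & q) & <>s at some successor in {c, d, e, f, g}.
  ([]q & q) & <>s holds at f, so <>(([]q & q) & <>s) is true at h.
    At f: []q & q is true, <>s is true, so ([]q & q) & <>s is true.
      At f: []q is true, q is true, so []q & q is true.
      At f: <>s requires s at some successor in {c, d, f, g}.
        s holds at f, so <>s is true at f.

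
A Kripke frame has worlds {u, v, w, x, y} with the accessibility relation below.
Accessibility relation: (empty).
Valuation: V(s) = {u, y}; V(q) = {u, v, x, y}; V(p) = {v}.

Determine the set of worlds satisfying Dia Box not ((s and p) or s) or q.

u, v, x, y

Let φ = Dia Box not ((s and p) or s) or q. Evaluate φ at each world:
  u (successors ∅): φ is true.
  v (successors ∅): φ is true.
  w (successors ∅): φ is false.
  x (successors ∅): φ is true.
  y (successors ∅): φ is true.
For instance, at y:
  At y: Dia Box not ((s and p) or s) is false, q is true, so Dia Box not ((s and p) or s) or q is true.
    At y: no accessible worlds, so Dia Box not ((s and p) or s) is false.
Satisfying worlds: {u, v, x, y}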